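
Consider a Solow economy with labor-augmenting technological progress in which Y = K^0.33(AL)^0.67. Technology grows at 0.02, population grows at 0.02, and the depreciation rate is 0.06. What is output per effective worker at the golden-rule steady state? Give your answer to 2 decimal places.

n + g + δ = 0.02 + 0.02 + 0.06 = 0.1.
At the golden rule the marginal product of capital equals n+g+δ: 0.33·k^(0.33−1) = 0.1. Solving, k_gold = (0.33/0.1)^(1/0.67) ≈ 5.9416.
Output: y_gold = k_gold^0.33 = 5.9416^0.33 ≈ 1.8005.

y_gold ≈ 1.80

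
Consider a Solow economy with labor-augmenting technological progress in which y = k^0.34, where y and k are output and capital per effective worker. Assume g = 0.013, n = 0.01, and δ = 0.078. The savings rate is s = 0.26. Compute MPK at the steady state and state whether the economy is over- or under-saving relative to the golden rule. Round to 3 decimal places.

under-saving; MPK ≈ 0.132

The effective depreciation rate is n + g + δ = 0.01 + 0.013 + 0.078 = 0.101.
Steady-state k*: s·k^0.34 = 0.101·k gives k* = (0.26/0.101)^(1/0.66) ≈ 4.1899.
MPK = 0.34·4.1899^(-0.66) ≈ 0.1321.
MPK > n+g+δ = 0.101, so the economy is dynamically efficient (under-saving).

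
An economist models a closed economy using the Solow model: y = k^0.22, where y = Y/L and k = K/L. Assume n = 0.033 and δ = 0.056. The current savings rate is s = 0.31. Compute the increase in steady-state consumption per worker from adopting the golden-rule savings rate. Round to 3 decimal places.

n + δ = 0.033 + 0.056 = 0.089.
Current steady state (s = 0.31): k* = (0.31/0.089)^(1/0.78) ≈ 4.9526, y* = 4.9526^0.22 ≈ 1.4219, c* = (1−0.31)·1.4219 ≈ 0.9811.
Maximizing c = f(k) − (n+δ)·k gives f'(k) = n+δ, i.e. 0.22·k^(0.22−1) = 0.089, so k_gold = (0.22/0.089)^(1/0.78) ≈ 3.1907.
y_gold = 3.1907^0.22 ≈ 1.2908, c_gold = y_gold − 0.089·k_gold ≈ 1.0068.
Gain: Δc = 1.0068 − 0.9811 ≈ 0.0257.

Δc ≈ 0.026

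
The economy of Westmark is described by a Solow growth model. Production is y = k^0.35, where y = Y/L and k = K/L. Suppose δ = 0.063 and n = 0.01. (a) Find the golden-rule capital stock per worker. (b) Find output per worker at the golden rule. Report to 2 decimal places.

The effective depreciation rate is n + δ = 0.01 + 0.063 = 0.073.
At the golden rule the marginal product of capital equals n+δ: 0.35·k^(0.35−1) = 0.073. Solving, k_gold = (0.35/0.073)^(1/0.65) ≈ 11.1507.
y_gold = 11.1507^0.35 ≈ 2.3257.

(a) k_gold ≈ 11.15; (b) y_gold ≈ 2.33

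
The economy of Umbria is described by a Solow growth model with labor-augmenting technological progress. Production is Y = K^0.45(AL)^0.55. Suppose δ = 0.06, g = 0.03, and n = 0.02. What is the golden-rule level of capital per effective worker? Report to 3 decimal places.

Capital per effective worker breaks even when investment replaces (n + g + δ)·k; here n + g + δ = 0.11.
Setting f'(k) = n+g+δ gives 0.45·k^(0.45−1) = 0.11, hence k_gold = (0.45/0.11)^(1/0.55) ≈ 12.9539.

k_gold ≈ 12.954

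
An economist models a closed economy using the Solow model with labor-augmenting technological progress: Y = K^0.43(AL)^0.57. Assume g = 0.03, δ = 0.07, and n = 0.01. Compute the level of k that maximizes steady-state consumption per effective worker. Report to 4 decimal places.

n + g + δ = 0.01 + 0.03 + 0.07 = 0.11.
Golden rule sets MPK = n+g+δ: 0.43·k^(0.43−1) = 0.11, so k_gold = (0.43/0.11)^(1/0.57) ≈ 10.9328.

k_gold ≈ 10.9328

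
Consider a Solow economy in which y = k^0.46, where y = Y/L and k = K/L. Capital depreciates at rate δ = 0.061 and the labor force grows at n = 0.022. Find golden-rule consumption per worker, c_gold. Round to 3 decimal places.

c_gold ≈ 2.322

Break-even investment rate: n + δ = 0.022 + 0.061 = 0.083.
Maximizing c = f(k) − (n+δ)·k gives f'(k) = n+δ, i.e. 0.46·k^(0.46−1) = 0.083, so k_gold = (0.46/0.083)^(1/0.54) ≈ 23.8333.
y_gold = 23.8333^0.46 ≈ 4.3004.
c_gold = y_gold − (n+δ)·k_gold = 4.3004 − 0.083·23.8333 ≈ 2.3222.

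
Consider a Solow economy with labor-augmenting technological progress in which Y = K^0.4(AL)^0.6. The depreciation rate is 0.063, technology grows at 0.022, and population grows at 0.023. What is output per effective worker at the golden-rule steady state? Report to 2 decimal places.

n + g + δ = 0.023 + 0.022 + 0.063 = 0.108.
Golden rule sets MPK = n+g+δ: 0.4·k^(0.4−1) = 0.108, so k_gold = (0.4/0.108)^(1/0.6) ≈ 8.8660.
Output: y_gold = k_gold^0.4 = 8.8660^0.4 ≈ 2.3938.

y_gold ≈ 2.39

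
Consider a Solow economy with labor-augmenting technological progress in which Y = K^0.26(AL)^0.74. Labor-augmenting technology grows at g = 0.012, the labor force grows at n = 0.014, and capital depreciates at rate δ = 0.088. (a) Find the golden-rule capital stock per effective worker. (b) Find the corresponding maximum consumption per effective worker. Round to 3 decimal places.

(a) k_gold ≈ 3.047; (b) c_gold ≈ 0.989

Capital per effective worker breaks even when investment replaces (n + g + δ)·k; here n + g + δ = 0.114.
Golden rule sets MPK = n+g+δ: 0.26·k^(0.26−1) = 0.114, so k_gold = (0.26/0.114)^(1/0.74) ≈ 3.0470.
y_gold = 3.0470^0.26 ≈ 1.3360; c_gold = y_gold − 0.114·k_gold ≈ 0.9886.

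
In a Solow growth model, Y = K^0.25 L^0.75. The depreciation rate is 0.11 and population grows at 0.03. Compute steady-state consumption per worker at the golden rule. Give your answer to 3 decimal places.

Capital per worker breaks even when investment replaces (n + δ)·k; here n + δ = 0.14.
Maximizing c = f(k) − (n+δ)·k gives f'(k) = n+δ, i.e. 0.25·k^(0.25−1) = 0.14, so k_gold = (0.25/0.14)^(1/0.75) ≈ 2.1665.
y_gold = 2.1665^0.25 ≈ 1.2132.
c_gold = y_gold − (n+δ)·k_gold = 1.2132 − 0.14·2.1665 ≈ 0.9099.

c_gold ≈ 0.910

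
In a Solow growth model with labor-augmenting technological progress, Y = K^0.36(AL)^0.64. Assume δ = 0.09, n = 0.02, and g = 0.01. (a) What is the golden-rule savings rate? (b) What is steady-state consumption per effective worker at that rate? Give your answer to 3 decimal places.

(a) s_gold = 0.360; (b) c_gold ≈ 1.187

Capital per effective worker breaks even when investment replaces (n + g + δ)·k; here n + g + δ = 0.12.
For Cobb-Douglas, s_gold equals capital's share: s_gold = 0.36.
At the golden rule the marginal product of capital equals n+g+δ: 0.36·k^(0.36−1) = 0.12. Solving, k_gold = (0.36/0.12)^(1/0.64) ≈ 5.5655.
y_gold = 5.5655^0.36 ≈ 1.8552; c_gold = (1−0.36)·y_gold ≈ 1.1873.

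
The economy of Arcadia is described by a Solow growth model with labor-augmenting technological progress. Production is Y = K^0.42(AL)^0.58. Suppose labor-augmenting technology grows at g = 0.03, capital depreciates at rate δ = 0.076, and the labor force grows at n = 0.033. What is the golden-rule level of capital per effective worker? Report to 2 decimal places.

k_gold ≈ 6.73

Capital per effective worker breaks even when investment replaces (n + g + δ)·k; here n + g + δ = 0.139.
Setting f'(k) = n+g+δ gives 0.42·k^(0.42−1) = 0.139, hence k_gold = (0.42/0.139)^(1/0.58) ≈ 6.7296.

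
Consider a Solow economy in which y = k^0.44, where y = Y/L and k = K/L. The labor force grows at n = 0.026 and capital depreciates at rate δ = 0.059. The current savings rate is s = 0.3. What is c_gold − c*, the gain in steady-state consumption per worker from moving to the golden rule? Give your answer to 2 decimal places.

Δc ≈ 0.15

Break-even investment rate: n + δ = 0.026 + 0.059 = 0.085.
Current steady state (s = 0.3): k* = (0.3/0.085)^(1/0.56) ≈ 9.5069, y* = 9.5069^0.44 ≈ 2.6936, c* = (1−0.3)·2.6936 ≈ 1.8855.
Setting f'(k) = n+δ gives 0.44·k^(0.44−1) = 0.085, hence k_gold = (0.44/0.085)^(1/0.56) ≈ 18.8391.
y_gold = 18.8391^0.44 ≈ 3.6394, c_gold = y_gold − 0.085·k_gold ≈ 2.0380.
Gain: Δc = 2.0380 − 1.8855 ≈ 0.1525.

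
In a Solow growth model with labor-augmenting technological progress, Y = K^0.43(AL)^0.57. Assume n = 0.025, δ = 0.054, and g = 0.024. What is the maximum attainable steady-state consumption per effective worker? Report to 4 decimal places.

c_gold ≈ 1.6752

The effective depreciation rate is n + g + δ = 0.025 + 0.024 + 0.054 = 0.103.
Maximizing c = f(k) − (n+g+δ)·k gives f'(k) = n+g+δ, i.e. 0.43·k^(0.43−1) = 0.103, so k_gold = (0.43/0.103)^(1/0.57) ≈ 12.2695.
y_gold = 12.2695^0.43 ≈ 2.9390.
c_gold = y_gold − (n+g+δ)·k_gold = 2.9390 − 0.103·12.2695 ≈ 1.6752.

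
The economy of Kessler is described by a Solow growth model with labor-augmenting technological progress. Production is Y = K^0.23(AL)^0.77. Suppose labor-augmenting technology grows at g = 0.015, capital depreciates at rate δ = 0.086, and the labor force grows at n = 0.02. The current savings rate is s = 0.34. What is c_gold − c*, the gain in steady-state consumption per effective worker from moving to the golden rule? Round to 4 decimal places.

The effective depreciation rate is n + g + δ = 0.02 + 0.015 + 0.086 = 0.121.
Current steady state (s = 0.34): k* = (0.34/0.121)^(1/0.77) ≈ 3.8258, y* = 3.8258^0.23 ≈ 1.3615, c* = (1−0.34)·1.3615 ≈ 0.8986.
Maximizing c = f(k) − (n+g+δ)·k gives f'(k) = n+g+δ, i.e. 0.23·k^(0.23−1) = 0.121, so k_gold = (0.23/0.121)^(1/0.77) ≈ 2.3028.
y_gold = 2.3028^0.23 ≈ 1.2115, c_gold = y_gold − 0.121·k_gold ≈ 0.9328.
Gain: Δc = 0.9328 − 0.8986 ≈ 0.0342.

Δc ≈ 0.0342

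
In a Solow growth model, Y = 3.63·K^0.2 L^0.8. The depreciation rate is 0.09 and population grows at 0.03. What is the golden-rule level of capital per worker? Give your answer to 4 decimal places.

k_gold ≈ 9.4884

The effective depreciation rate is n + δ = 0.03 + 0.09 = 0.12.
Setting f'(k) = n+δ gives 0.2·3.63·k^(0.2−1) = 0.12, hence k_gold = (0.2·3.63/0.12)^(1/0.8) ≈ 9.4884.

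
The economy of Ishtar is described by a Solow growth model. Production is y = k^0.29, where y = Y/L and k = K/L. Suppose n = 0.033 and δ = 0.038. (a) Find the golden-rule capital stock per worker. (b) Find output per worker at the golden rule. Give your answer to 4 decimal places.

Break-even investment rate: n + δ = 0.033 + 0.038 = 0.071.
Setting f'(k) = n+δ gives 0.29·k^(0.29−1) = 0.071, hence k_gold = (0.29/0.071)^(1/0.71) ≈ 7.2570.
y_gold = 7.2570^0.29 ≈ 1.7767.

(a) k_gold ≈ 7.2570; (b) y_gold ≈ 1.7767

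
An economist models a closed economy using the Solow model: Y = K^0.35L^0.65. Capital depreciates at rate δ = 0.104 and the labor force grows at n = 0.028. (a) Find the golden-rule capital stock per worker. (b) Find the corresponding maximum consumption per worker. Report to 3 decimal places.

(a) k_gold ≈ 4.483; (b) c_gold ≈ 1.099

n + δ = 0.028 + 0.104 = 0.132.
At the golden rule the marginal product of capital equals n+δ: 0.35·k^(0.35−1) = 0.132. Solving, k_gold = (0.35/0.132)^(1/0.65) ≈ 4.4826.
y_gold = 4.4826^0.35 ≈ 1.6906; c_gold = y_gold − 0.132·k_gold ≈ 1.0989.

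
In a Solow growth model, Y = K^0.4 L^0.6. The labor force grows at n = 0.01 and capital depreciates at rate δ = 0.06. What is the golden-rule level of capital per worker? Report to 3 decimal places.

n + δ = 0.01 + 0.06 = 0.07.
Setting f'(k) = n+δ gives 0.4·k^(0.4−1) = 0.07, hence k_gold = (0.4/0.07)^(1/0.6) ≈ 18.2643.

k_gold ≈ 18.264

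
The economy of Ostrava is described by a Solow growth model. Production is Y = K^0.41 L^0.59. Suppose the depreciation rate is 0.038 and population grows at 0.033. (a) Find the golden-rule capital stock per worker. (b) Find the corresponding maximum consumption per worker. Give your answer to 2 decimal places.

Capital per worker breaks even when investment replaces (n + δ)·k; here n + δ = 0.071.
Maximizing c = f(k) − (n+δ)·k gives f'(k) = n+δ, i.e. 0.41·k^(0.41−1) = 0.071, so k_gold = (0.41/0.071)^(1/0.59) ≈ 19.5309.
y_gold = 19.5309^0.41 ≈ 3.3822; c_gold = y_gold − 0.071·k_gold ≈ 1.9955.

(a) k_gold ≈ 19.53; (b) c_gold ≈ 2.00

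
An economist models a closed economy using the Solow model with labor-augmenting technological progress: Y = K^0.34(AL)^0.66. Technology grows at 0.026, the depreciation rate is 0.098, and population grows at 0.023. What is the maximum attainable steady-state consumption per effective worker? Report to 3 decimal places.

n + g + δ = 0.023 + 0.026 + 0.098 = 0.147.
Golden rule sets MPK = n+g+δ: 0.34·k^(0.34−1) = 0.147, so k_gold = (0.34/0.147)^(1/0.66) ≈ 3.5625.
y_gold = 3.5625^0.34 ≈ 1.5403.
c_gold = y_gold − (n+g+δ)·k_gold = 1.5403 − 0.147·3.5625 ≈ 1.0166.

c_gold ≈ 1.017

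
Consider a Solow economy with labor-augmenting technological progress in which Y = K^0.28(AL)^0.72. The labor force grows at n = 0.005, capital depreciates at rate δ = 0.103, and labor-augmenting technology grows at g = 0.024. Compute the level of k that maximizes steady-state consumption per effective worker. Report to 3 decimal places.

k_gold ≈ 2.842

Break-even investment rate: n + g + δ = 0.005 + 0.024 + 0.103 = 0.132.
Maximizing c = f(k) − (n+g+δ)·k gives f'(k) = n+g+δ, i.e. 0.28·k^(0.28−1) = 0.132, so k_gold = (0.28/0.132)^(1/0.72) ≈ 2.8418.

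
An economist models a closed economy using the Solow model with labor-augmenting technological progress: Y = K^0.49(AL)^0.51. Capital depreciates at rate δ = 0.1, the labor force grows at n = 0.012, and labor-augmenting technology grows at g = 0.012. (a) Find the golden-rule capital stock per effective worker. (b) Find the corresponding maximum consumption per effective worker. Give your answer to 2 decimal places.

(a) k_gold ≈ 14.80; (b) c_gold ≈ 1.91

Break-even investment rate: n + g + δ = 0.012 + 0.012 + 0.1 = 0.124.
Setting f'(k) = n+g+δ gives 0.49·k^(0.49−1) = 0.124, hence k_gold = (0.49/0.124)^(1/0.51) ≈ 14.7961.
y_gold = 14.7961^0.49 ≈ 3.7443; c_gold = y_gold − 0.124·k_gold ≈ 1.9096.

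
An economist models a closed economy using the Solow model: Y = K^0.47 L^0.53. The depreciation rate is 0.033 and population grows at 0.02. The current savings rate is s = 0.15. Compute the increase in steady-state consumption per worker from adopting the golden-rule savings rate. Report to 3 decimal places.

Δc ≈ 1.533

n + δ = 0.02 + 0.033 = 0.053.
Current steady state (s = 0.15): k* = (0.15/0.053)^(1/0.53) ≈ 7.1200, y* = 7.1200^0.47 ≈ 2.5157, c* = (1−0.15)·2.5157 ≈ 2.1384.
Setting f'(k) = n+δ gives 0.47·k^(0.47−1) = 0.053, hence k_gold = (0.47/0.053)^(1/0.53) ≈ 61.4247.
y_gold = 61.4247^0.47 ≈ 6.9266, c_gold = y_gold − 0.053·k_gold ≈ 3.6711.
Gain: Δc = 3.6711 − 2.1384 ≈ 1.5327.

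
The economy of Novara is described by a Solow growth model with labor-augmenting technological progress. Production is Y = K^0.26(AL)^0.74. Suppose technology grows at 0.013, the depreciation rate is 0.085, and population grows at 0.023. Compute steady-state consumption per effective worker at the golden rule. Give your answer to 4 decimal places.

Break-even investment rate: n + g + δ = 0.023 + 0.013 + 0.085 = 0.121.
At the golden rule the marginal product of capital equals n+g+δ: 0.26·k^(0.26−1) = 0.121. Solving, k_gold = (0.26/0.121)^(1/0.74) ≈ 2.8113.
y_gold = 2.8113^0.26 ≈ 1.3083.
c_gold = y_gold − (n+g+δ)·k_gold = 1.3083 − 0.121·2.8113 ≈ 0.9682.

c_gold ≈ 0.9682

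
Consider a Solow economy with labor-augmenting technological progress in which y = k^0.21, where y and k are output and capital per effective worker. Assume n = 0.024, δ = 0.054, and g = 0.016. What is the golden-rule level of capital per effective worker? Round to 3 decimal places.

n + g + δ = 0.024 + 0.016 + 0.054 = 0.094.
At the golden rule the marginal product of capital equals n+g+δ: 0.21·k^(0.21−1) = 0.094. Solving, k_gold = (0.21/0.094)^(1/0.79) ≈ 2.7662.

k_gold ≈ 2.766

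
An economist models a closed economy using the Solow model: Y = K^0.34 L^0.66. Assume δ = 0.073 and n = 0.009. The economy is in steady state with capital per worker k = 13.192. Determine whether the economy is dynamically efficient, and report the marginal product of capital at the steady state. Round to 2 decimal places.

dynamically inefficient; MPK ≈ 0.06

n + δ = 0.009 + 0.073 = 0.082.
MPK = 0.34·k^(0.34−1) = 0.34·13.192^(-0.66) ≈ 0.0620.
MPK < 0.082, so the economy is dynamically inefficient (over-saving).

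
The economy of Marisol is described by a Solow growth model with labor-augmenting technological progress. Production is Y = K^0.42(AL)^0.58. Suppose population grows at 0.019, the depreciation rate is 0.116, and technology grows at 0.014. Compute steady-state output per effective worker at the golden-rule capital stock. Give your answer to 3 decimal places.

y_gold ≈ 2.118

n + g + δ = 0.019 + 0.014 + 0.116 = 0.149.
At the golden rule the marginal product of capital equals n+g+δ: 0.42·k^(0.42−1) = 0.149. Solving, k_gold = (0.42/0.149)^(1/0.58) ≈ 5.9700.
Output: y_gold = k_gold^0.42 = 5.9700^0.42 ≈ 2.1179.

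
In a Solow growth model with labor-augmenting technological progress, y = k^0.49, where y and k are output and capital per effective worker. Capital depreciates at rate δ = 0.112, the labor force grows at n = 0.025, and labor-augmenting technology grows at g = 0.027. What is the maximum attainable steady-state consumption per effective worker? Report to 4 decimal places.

The effective depreciation rate is n + g + δ = 0.025 + 0.027 + 0.112 = 0.164.
Golden rule sets MPK = n+g+δ: 0.49·k^(0.49−1) = 0.164, so k_gold = (0.49/0.164)^(1/0.51) ≈ 8.5519.
y_gold = 8.5519^0.49 ≈ 2.8623.
c_gold = y_gold − (n+g+δ)·k_gold = 2.8623 − 0.164·8.5519 ≈ 1.4598.

c_gold ≈ 1.4598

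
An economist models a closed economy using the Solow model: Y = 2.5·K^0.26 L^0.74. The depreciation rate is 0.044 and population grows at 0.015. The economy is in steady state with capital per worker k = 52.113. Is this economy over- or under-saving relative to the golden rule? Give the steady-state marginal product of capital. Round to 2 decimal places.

over-saving; MPK ≈ 0.03

n + δ = 0.015 + 0.044 = 0.059.
MPK = 0.26·2.5·k^(0.26−1) = 0.26·2.5·52.113^(-0.74) ≈ 0.0349.
MPK < 0.059, so the economy is dynamically inefficient (over-saving).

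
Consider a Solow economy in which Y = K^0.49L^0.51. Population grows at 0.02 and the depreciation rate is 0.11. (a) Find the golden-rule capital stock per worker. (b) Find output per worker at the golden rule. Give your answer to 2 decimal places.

(a) k_gold ≈ 13.49; (b) y_gold ≈ 3.58

The effective depreciation rate is n + δ = 0.02 + 0.11 = 0.13.
Setting f'(k) = n+δ gives 0.49·k^(0.49−1) = 0.13, hence k_gold = (0.49/0.13)^(1/0.51) ≈ 13.4868.
y_gold = 13.4868^0.49 ≈ 3.5781.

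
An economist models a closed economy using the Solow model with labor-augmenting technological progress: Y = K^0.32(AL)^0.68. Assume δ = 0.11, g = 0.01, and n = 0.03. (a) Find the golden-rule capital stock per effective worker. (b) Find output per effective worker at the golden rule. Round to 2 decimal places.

The effective depreciation rate is n + g + δ = 0.03 + 0.01 + 0.11 = 0.15.
Setting f'(k) = n+g+δ gives 0.32·k^(0.32−1) = 0.15, hence k_gold = (0.32/0.15)^(1/0.68) ≈ 3.0473.
y_gold = 3.0473^0.32 ≈ 1.4284.

(a) k_gold ≈ 3.05; (b) y_gold ≈ 1.43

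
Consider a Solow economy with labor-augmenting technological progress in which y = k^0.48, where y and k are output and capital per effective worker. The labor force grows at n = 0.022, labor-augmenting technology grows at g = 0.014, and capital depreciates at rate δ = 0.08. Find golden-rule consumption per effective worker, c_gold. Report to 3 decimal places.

Break-even investment rate: n + g + δ = 0.022 + 0.014 + 0.08 = 0.116.
Maximizing c = f(k) − (n+g+δ)·k gives f'(k) = n+g+δ, i.e. 0.48·k^(0.48−1) = 0.116, so k_gold = (0.48/0.116)^(1/0.52) ≈ 15.3505.
y_gold = 15.3505^0.48 ≈ 3.7097.
c_gold = y_gold − (n+g+δ)·k_gold = 3.7097 − 0.116·15.3505 ≈ 1.9290.

c_gold ≈ 1.929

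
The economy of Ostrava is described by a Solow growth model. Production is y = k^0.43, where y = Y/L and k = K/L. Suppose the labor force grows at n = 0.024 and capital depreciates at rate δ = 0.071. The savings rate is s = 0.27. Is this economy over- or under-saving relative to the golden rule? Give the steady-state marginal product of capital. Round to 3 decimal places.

n + δ = 0.024 + 0.071 = 0.095.
Steady-state k*: s·k^0.43 = 0.095·k gives k* = (0.27/0.095)^(1/0.57) ≈ 6.2497.
MPK = 0.43·6.2497^(-0.57) ≈ 0.1513.
MPK > n+δ = 0.095, so the economy is dynamically efficient (under-saving).

under-saving; MPK ≈ 0.151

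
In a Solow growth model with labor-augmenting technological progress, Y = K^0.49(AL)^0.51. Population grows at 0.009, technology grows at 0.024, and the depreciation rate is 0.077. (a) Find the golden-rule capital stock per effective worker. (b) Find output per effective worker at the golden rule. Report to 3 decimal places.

(a) k_gold ≈ 18.714; (b) y_gold ≈ 4.201

n + g + δ = 0.009 + 0.024 + 0.077 = 0.11.
At the golden rule the marginal product of capital equals n+g+δ: 0.49·k^(0.49−1) = 0.11. Solving, k_gold = (0.49/0.11)^(1/0.51) ≈ 18.7139.
y_gold = 18.7139^0.49 ≈ 4.2011.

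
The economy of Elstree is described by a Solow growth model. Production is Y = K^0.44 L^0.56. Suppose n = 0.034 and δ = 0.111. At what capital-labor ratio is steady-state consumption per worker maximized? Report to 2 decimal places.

Capital per worker breaks even when investment replaces (n + δ)·k; here n + δ = 0.145.
Maximizing c = f(k) − (n+δ)·k gives f'(k) = n+δ, i.e. 0.44·k^(0.44−1) = 0.145, so k_gold = (0.44/0.145)^(1/0.56) ≈ 7.2588.

k_gold ≈ 7.26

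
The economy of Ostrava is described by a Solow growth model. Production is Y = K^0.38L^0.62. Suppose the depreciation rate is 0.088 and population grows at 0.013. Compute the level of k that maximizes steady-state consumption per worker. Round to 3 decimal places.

Break-even investment rate: n + δ = 0.013 + 0.088 = 0.101.
Maximizing c = f(k) − (n+δ)·k gives f'(k) = n+δ, i.e. 0.38·k^(0.38−1) = 0.101, so k_gold = (0.38/0.101)^(1/0.62) ≈ 8.4755.

k_gold ≈ 8.475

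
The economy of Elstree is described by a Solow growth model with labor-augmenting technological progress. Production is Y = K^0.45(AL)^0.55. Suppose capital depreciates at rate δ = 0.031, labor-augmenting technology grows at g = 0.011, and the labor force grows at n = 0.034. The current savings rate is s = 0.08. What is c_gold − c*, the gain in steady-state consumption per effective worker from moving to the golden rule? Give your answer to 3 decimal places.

Δc ≈ 1.397

Capital per effective worker breaks even when investment replaces (n + g + δ)·k; here n + g + δ = 0.076.
Current steady state (s = 0.08): k* = (0.08/0.076)^(1/0.55) ≈ 1.0977, y* = 1.0977^0.45 ≈ 1.0429, c* = (1−0.08)·1.0429 ≈ 0.9594.
Setting f'(k) = n+g+δ gives 0.45·k^(0.45−1) = 0.076, hence k_gold = (0.45/0.076)^(1/0.55) ≈ 25.3724.
y_gold = 25.3724^0.45 ≈ 4.2851, c_gold = y_gold − 0.076·k_gold ≈ 2.3568.
Gain: Δc = 2.3568 − 0.9594 ≈ 1.3974.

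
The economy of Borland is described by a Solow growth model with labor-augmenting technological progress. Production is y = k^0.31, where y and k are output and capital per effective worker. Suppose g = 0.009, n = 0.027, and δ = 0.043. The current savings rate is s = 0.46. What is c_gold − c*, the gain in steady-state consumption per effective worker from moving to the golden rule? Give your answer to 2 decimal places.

Capital per effective worker breaks even when investment replaces (n + g + δ)·k; here n + g + δ = 0.079.
Current steady state (s = 0.46): k* = (0.46/0.079)^(1/0.69) ≈ 12.8495, y* = 12.8495^0.31 ≈ 2.2068, c* = (1−0.46)·2.2068 ≈ 1.1916.
Maximizing c = f(k) − (n+g+δ)·k gives f'(k) = n+g+δ, i.e. 0.31·k^(0.31−1) = 0.079, so k_gold = (0.31/0.079)^(1/0.69) ≈ 7.2525.
y_gold = 7.2525^0.31 ≈ 1.8482, c_gold = y_gold − 0.079·k_gold ≈ 1.2753.
Gain: Δc = 1.2753 − 1.1916 ≈ 0.0836.

Δc ≈ 0.08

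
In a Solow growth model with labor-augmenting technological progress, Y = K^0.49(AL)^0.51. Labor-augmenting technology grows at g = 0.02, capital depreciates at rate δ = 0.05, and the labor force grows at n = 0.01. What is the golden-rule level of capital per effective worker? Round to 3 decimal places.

Break-even investment rate: n + g + δ = 0.01 + 0.02 + 0.05 = 0.08.
Maximizing c = f(k) − (n+g+δ)·k gives f'(k) = n+g+δ, i.e. 0.49·k^(0.49−1) = 0.08, so k_gold = (0.49/0.08)^(1/0.51) ≈ 34.9418.

k_gold ≈ 34.942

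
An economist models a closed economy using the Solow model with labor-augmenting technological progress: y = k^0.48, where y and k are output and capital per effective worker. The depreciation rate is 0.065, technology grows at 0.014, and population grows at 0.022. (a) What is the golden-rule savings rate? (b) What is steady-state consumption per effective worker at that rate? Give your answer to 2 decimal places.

(a) s_gold = 0.48; (b) c_gold ≈ 2.19

n + g + δ = 0.022 + 0.014 + 0.065 = 0.101.
For Cobb-Douglas, s_gold equals capital's share: s_gold = 0.48.
Maximizing c = f(k) − (n+g+δ)·k gives f'(k) = n+g+δ, i.e. 0.48·k^(0.48−1) = 0.101, so k_gold = (0.48/0.101)^(1/0.52) ≈ 20.0341.
y_gold = 20.0341^0.48 ≈ 4.2155; c_gold = (1−0.48)·y_gold ≈ 2.1921.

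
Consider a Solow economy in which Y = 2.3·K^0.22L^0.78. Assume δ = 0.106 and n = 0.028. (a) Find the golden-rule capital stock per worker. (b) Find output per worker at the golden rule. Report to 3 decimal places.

(a) k_gold ≈ 5.493; (b) y_gold ≈ 3.346

The effective depreciation rate is n + δ = 0.028 + 0.106 = 0.134.
Golden rule sets MPK = n+δ: 0.22·2.3·k^(0.22−1) = 0.134, so k_gold = (0.22·2.3/0.134)^(1/0.78) ≈ 5.4929.
y_gold = 2.3·5.4929^0.22 ≈ 3.3457.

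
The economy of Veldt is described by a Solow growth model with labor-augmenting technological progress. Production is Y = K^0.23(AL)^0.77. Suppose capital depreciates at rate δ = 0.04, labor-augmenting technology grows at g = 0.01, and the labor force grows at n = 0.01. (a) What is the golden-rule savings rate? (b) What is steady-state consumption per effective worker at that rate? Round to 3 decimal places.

(a) s_gold = 0.230; (b) c_gold ≈ 1.150

The effective depreciation rate is n + g + δ = 0.01 + 0.01 + 0.04 = 0.06.
For Cobb-Douglas, s_gold equals capital's share: s_gold = 0.23.
Maximizing c = f(k) − (n+g+δ)·k gives f'(k) = n+g+δ, i.e. 0.23·k^(0.23−1) = 0.06, so k_gold = (0.23/0.06)^(1/0.77) ≈ 5.7265.
y_gold = 5.7265^0.23 ≈ 1.4939; c_gold = (1−0.23)·y_gold ≈ 1.1503.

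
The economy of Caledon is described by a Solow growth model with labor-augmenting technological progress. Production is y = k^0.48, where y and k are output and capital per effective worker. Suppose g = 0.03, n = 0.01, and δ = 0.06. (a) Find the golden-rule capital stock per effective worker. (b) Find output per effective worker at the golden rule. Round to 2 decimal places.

Break-even investment rate: n + g + δ = 0.01 + 0.03 + 0.06 = 0.1.
Setting f'(k) = n+g+δ gives 0.48·k^(0.48−1) = 0.1, hence k_gold = (0.48/0.1)^(1/0.52) ≈ 20.4211.
y_gold = 20.4211^0.48 ≈ 4.2544.

(a) k_gold ≈ 20.42; (b) y_gold ≈ 4.25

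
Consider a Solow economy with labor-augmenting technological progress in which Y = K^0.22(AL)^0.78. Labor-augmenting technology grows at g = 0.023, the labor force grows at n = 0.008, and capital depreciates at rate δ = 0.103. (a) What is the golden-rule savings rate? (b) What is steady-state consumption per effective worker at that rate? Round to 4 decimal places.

n + g + δ = 0.008 + 0.023 + 0.103 = 0.134.
For Cobb-Douglas, s_gold equals capital's share: s_gold = 0.22.
Maximizing c = f(k) − (n+g+δ)·k gives f'(k) = n+g+δ, i.e. 0.22·k^(0.22−1) = 0.134, so k_gold = (0.22/0.134)^(1/0.78) ≈ 1.8882.
y_gold = 1.8882^0.22 ≈ 1.1501; c_gold = (1−0.22)·y_gold ≈ 0.8971.

(a) s_gold = 0.2200; (b) c_gold ≈ 0.8971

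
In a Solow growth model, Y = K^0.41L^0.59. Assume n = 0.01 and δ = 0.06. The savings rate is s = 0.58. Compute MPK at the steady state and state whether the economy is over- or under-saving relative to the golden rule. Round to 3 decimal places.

over-saving; MPK ≈ 0.049

The effective depreciation rate is n + δ = 0.01 + 0.06 = 0.07.
Steady-state k*: s·k^0.41 = 0.07·k gives k* = (0.58/0.07)^(1/0.59) ≈ 36.0157.
MPK = 0.41·36.0157^(-0.59) ≈ 0.0495.
MPK < n+δ = 0.07, so the economy is dynamically inefficient (over-saving).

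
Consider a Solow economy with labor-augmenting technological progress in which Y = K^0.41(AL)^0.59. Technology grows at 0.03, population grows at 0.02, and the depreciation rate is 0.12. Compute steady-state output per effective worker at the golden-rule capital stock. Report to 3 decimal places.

Capital per effective worker breaks even when investment replaces (n + g + δ)·k; here n + g + δ = 0.17.
Setting f'(k) = n+g+δ gives 0.41·k^(0.41−1) = 0.17, hence k_gold = (0.41/0.17)^(1/0.59) ≈ 4.4466.
Output: y_gold = k_gold^0.41 = 4.4466^0.41 ≈ 1.8437.

y_gold ≈ 1.844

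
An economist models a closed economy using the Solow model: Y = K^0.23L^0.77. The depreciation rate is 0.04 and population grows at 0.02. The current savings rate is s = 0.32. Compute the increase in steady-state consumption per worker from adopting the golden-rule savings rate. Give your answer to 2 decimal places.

Δc ≈ 0.03

Break-even investment rate: n + δ = 0.02 + 0.04 = 0.06.
Current steady state (s = 0.32): k* = (0.32/0.06)^(1/0.77) ≈ 8.7933, y* = 8.7933^0.23 ≈ 1.6488, c* = (1−0.32)·1.6488 ≈ 1.1212.
Maximizing c = f(k) − (n+δ)·k gives f'(k) = n+δ, i.e. 0.23·k^(0.23−1) = 0.06, so k_gold = (0.23/0.06)^(1/0.77) ≈ 5.7265.
y_gold = 5.7265^0.23 ≈ 1.4939, c_gold = y_gold − 0.06·k_gold ≈ 1.1503.
Gain: Δc = 1.1503 − 1.1212 ≈ 0.0291.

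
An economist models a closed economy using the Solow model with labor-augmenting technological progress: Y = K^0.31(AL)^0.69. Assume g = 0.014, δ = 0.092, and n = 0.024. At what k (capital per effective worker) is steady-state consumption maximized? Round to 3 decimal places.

k_gold ≈ 3.524

n + g + δ = 0.024 + 0.014 + 0.092 = 0.13.
Setting f'(k) = n+g+δ gives 0.31·k^(0.31−1) = 0.13, hence k_gold = (0.31/0.13)^(1/0.69) ≈ 3.5236.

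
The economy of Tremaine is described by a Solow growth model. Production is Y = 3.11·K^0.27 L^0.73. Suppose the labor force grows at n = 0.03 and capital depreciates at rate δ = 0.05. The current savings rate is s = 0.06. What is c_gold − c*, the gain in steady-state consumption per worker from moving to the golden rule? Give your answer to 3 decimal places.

The effective depreciation rate is n + δ = 0.03 + 0.05 = 0.08.
Current steady state (s = 0.06): k* = (0.06·3.11/0.08)^(1/0.73) ≈ 3.1905, y* = 3.11·3.1905^0.27 ≈ 4.2541, c* = (1−0.06)·4.2541 ≈ 3.9988.
Maximizing c = f(k) − (n+δ)·k gives f'(k) = n+δ, i.e. 0.27·3.11·k^(0.27−1) = 0.08, so k_gold = (0.27·3.11/0.08)^(1/0.73) ≈ 25.0425.
y_gold = 3.11·25.0425^0.27 ≈ 7.4200, c_gold = y_gold − 0.08·k_gold ≈ 5.4166.
Gain: Δc = 5.4166 − 3.9988 ≈ 1.4178.

Δc ≈ 1.418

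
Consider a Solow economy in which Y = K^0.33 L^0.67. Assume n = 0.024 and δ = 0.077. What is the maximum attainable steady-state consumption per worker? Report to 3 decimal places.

Capital per worker breaks even when investment replaces (n + δ)·k; here n + δ = 0.101.
Maximizing c = f(k) − (n+δ)·k gives f'(k) = n+δ, i.e. 0.33·k^(0.33−1) = 0.101, so k_gold = (0.33/0.101)^(1/0.67) ≈ 5.8540.
y_gold = 5.8540^0.33 ≈ 1.7917.
c_gold = y_gold − (n+δ)·k_gold = 1.7917 − 0.101·5.8540 ≈ 1.2004.

c_gold ≈ 1.200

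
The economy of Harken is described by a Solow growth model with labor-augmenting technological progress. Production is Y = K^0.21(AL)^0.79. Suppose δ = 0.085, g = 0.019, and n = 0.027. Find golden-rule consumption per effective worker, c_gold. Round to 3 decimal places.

Capital per effective worker breaks even when investment replaces (n + g + δ)·k; here n + g + δ = 0.131.
Setting f'(k) = n+g+δ gives 0.21·k^(0.21−1) = 0.131, hence k_gold = (0.21/0.131)^(1/0.79) ≈ 1.8173.
y_gold = 1.8173^0.21 ≈ 1.1337.
c_gold = y_gold − (n+g+δ)·k_gold = 1.1337 − 0.131·1.8173 ≈ 0.8956.

c_gold ≈ 0.896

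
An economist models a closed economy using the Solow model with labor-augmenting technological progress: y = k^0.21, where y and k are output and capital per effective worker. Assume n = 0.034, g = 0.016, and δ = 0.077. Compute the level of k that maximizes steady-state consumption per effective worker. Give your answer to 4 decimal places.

k_gold ≈ 1.8901

n + g + δ = 0.034 + 0.016 + 0.077 = 0.127.
At the golden rule the marginal product of capital equals n+g+δ: 0.21·k^(0.21−1) = 0.127. Solving, k_gold = (0.21/0.127)^(1/0.79) ≈ 1.8901.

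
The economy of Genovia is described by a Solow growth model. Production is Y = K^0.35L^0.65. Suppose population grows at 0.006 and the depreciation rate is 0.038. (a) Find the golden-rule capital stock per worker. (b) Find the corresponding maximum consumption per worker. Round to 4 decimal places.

The effective depreciation rate is n + δ = 0.006 + 0.038 = 0.044.
Maximizing c = f(k) − (n+δ)·k gives f'(k) = n+δ, i.e. 0.35·k^(0.35−1) = 0.044, so k_gold = (0.35/0.044)^(1/0.65) ≈ 24.2975.
y_gold = 24.2975^0.35 ≈ 3.0545; c_gold = y_gold − 0.044·k_gold ≈ 1.9855.

(a) k_gold ≈ 24.2975; (b) c_gold ≈ 1.9855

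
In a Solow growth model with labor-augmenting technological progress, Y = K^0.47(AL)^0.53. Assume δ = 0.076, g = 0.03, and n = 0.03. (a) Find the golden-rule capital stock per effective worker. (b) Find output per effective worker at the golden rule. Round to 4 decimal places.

The effective depreciation rate is n + g + δ = 0.03 + 0.03 + 0.076 = 0.136.
Golden rule sets MPK = n+g+δ: 0.47·k^(0.47−1) = 0.136, so k_gold = (0.47/0.136)^(1/0.53) ≈ 10.3788.
y_gold = 10.3788^0.47 ≈ 3.0032.

(a) k_gold ≈ 10.3788; (b) y_gold ≈ 3.0032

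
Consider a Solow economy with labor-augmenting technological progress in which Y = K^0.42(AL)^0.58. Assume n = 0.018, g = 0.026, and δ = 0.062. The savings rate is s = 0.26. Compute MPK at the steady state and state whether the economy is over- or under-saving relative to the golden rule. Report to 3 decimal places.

under-saving; MPK ≈ 0.171

The effective depreciation rate is n + g + δ = 0.018 + 0.026 + 0.062 = 0.106.
Steady-state k*: s·k^0.42 = 0.106·k gives k* = (0.26/0.106)^(1/0.58) ≈ 4.6972.
MPK = 0.42·4.6972^(-0.58) ≈ 0.1712.
MPK > n+g+δ = 0.106, so the economy is dynamically efficient (under-saving).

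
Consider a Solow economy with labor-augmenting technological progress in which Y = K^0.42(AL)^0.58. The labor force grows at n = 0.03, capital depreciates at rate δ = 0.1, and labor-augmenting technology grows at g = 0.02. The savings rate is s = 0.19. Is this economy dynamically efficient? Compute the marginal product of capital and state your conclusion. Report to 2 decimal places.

dynamically efficient; MPK ≈ 0.33

Break-even investment rate: n + g + δ = 0.03 + 0.02 + 0.1 = 0.15.
Steady-state k*: s·k^0.42 = 0.15·k gives k* = (0.19/0.15)^(1/0.58) ≈ 1.5032.
MPK = 0.42·1.5032^(-0.58) ≈ 0.3316.
MPK > n+g+δ = 0.15, so the economy is dynamically efficient (under-saving).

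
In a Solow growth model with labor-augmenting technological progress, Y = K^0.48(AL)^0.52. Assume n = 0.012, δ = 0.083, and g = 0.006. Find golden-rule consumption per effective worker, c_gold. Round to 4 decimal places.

c_gold ≈ 2.1921

n + g + δ = 0.012 + 0.006 + 0.083 = 0.101.
Setting f'(k) = n+g+δ gives 0.48·k^(0.48−1) = 0.101, hence k_gold = (0.48/0.101)^(1/0.52) ≈ 20.0341.
y_gold = 20.0341^0.48 ≈ 4.2155.
c_gold = y_gold − (n+g+δ)·k_gold = 4.2155 − 0.101·20.0341 ≈ 2.1921.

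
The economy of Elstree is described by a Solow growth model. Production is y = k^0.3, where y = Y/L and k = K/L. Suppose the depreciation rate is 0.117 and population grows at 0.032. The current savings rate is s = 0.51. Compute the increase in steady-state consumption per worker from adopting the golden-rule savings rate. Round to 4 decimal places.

Δc ≈ 0.1146

n + δ = 0.032 + 0.117 = 0.149.
Current steady state (s = 0.51): k* = (0.51/0.149)^(1/0.7) ≈ 5.7997, y* = 5.7997^0.3 ≈ 1.6944, c* = (1−0.51)·1.6944 ≈ 0.8303.
At the golden rule the marginal product of capital equals n+δ: 0.3·k^(0.3−1) = 0.149. Solving, k_gold = (0.3/0.149)^(1/0.7) ≈ 2.7176.
y_gold = 2.7176^0.3 ≈ 1.3498, c_gold = y_gold − 0.149·k_gold ≈ 0.9448.
Gain: Δc = 0.9448 − 0.8303 ≈ 0.1146.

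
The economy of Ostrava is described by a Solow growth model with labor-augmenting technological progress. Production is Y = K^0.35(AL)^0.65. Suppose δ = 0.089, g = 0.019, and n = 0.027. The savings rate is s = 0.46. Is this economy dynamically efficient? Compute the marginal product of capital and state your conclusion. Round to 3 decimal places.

Capital per effective worker breaks even when investment replaces (n + g + δ)·k; here n + g + δ = 0.135.
Steady-state k*: s·k^0.35 = 0.135·k gives k* = (0.46/0.135)^(1/0.65) ≈ 6.5935.
MPK = 0.35·6.5935^(-0.65) ≈ 0.1027.
MPK < n+g+δ = 0.135, so the economy is dynamically inefficient (over-saving).

dynamically inefficient; MPK ≈ 0.103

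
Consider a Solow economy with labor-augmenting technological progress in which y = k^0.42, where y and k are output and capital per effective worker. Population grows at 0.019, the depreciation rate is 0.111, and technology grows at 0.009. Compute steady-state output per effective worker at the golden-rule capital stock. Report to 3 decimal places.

y_gold ≈ 2.227

The effective depreciation rate is n + g + δ = 0.019 + 0.009 + 0.111 = 0.139.
At the golden rule the marginal product of capital equals n+g+δ: 0.42·k^(0.42−1) = 0.139. Solving, k_gold = (0.42/0.139)^(1/0.58) ≈ 6.7296.
Output: y_gold = k_gold^0.42 = 6.7296^0.42 ≈ 2.2272.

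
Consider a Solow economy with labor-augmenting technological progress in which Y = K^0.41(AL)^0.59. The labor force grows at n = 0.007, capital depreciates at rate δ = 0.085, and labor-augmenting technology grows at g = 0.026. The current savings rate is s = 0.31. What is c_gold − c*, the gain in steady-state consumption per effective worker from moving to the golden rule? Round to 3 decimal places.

Break-even investment rate: n + g + δ = 0.007 + 0.026 + 0.085 = 0.118.
Current steady state (s = 0.31): k* = (0.31/0.118)^(1/0.59) ≈ 5.1402, y* = 5.1402^0.41 ≈ 1.9566, c* = (1−0.31)·1.9566 ≈ 1.3501.
Maximizing c = f(k) − (n+g+δ)·k gives f'(k) = n+g+δ, i.e. 0.41·k^(0.41−1) = 0.118, so k_gold = (0.41/0.118)^(1/0.59) ≈ 8.2562.
y_gold = 8.2562^0.41 ≈ 2.3762, c_gold = y_gold − 0.118·k_gold ≈ 1.4020.
Gain: Δc = 1.4020 − 1.3501 ≈ 0.0519.

Δc ≈ 0.052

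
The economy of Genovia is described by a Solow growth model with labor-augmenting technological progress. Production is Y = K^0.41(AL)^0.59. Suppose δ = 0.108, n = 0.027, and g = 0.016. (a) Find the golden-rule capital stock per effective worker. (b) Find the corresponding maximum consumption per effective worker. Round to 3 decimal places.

Capital per effective worker breaks even when investment replaces (n + g + δ)·k; here n + g + δ = 0.151.
At the golden rule the marginal product of capital equals n+g+δ: 0.41·k^(0.41−1) = 0.151. Solving, k_gold = (0.41/0.151)^(1/0.59) ≈ 5.4358.
y_gold = 5.4358^0.41 ≈ 2.0020; c_gold = y_gold − 0.151·k_gold ≈ 1.1812.

(a) k_gold ≈ 5.436; (b) c_gold ≈ 1.181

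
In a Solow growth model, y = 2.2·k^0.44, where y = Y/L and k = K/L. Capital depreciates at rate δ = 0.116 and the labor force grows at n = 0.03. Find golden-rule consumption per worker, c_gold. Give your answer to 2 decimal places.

n + δ = 0.03 + 0.116 = 0.146.
Golden rule sets MPK = n+δ: 0.44·2.2·k^(0.44−1) = 0.146, so k_gold = (0.44·2.2/0.146)^(1/0.56) ≈ 29.3092.
y_gold = 2.2·29.3092^0.44 ≈ 9.7253.
c_gold = y_gold − (n+δ)·k_gold = 9.7253 − 0.146·29.3092 ≈ 5.4462.

c_gold ≈ 5.45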